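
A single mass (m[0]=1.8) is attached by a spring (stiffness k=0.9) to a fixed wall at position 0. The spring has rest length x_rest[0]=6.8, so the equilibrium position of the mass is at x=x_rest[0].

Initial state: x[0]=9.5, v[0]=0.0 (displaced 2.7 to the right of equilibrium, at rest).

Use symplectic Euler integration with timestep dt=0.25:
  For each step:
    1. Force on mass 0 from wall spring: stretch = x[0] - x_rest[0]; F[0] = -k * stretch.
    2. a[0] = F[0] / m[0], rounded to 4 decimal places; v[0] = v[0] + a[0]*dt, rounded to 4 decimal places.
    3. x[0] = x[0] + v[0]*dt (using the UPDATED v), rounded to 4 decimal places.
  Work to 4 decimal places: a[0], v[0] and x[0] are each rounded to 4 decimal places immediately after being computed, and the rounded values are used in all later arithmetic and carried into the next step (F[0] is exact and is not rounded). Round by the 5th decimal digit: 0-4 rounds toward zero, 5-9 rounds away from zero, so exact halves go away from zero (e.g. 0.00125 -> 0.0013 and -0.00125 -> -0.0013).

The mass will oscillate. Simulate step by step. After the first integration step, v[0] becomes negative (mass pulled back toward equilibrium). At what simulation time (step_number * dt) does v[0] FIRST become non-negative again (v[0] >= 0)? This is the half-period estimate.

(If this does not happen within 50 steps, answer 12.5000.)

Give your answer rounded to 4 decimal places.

Step 0: x=[9.5000] v=[0.0000]
Step 1: x=[9.4156] v=[-0.3375]
Step 2: x=[9.2495] v=[-0.6645]
Step 3: x=[9.0068] v=[-0.9707]
Step 4: x=[8.6952] v=[-1.2466]
Step 5: x=[8.3243] v=[-1.4835]
Step 6: x=[7.9058] v=[-1.6741]
Step 7: x=[7.4527] v=[-1.8123]
Step 8: x=[6.9792] v=[-1.8939]
Step 9: x=[6.5001] v=[-1.9163]
Step 10: x=[6.0304] v=[-1.8788]
Step 11: x=[5.5848] v=[-1.7826]
Step 12: x=[5.1771] v=[-1.6307]
Step 13: x=[4.8202] v=[-1.4278]
Step 14: x=[4.5251] v=[-1.1803]
Step 15: x=[4.3011] v=[-0.8959]
Step 16: x=[4.1552] v=[-0.5835]
Step 17: x=[4.0920] v=[-0.2529]
Step 18: x=[4.1134] v=[0.0856]
First v>=0 after going negative at step 18, time=4.5000

Answer: 4.5000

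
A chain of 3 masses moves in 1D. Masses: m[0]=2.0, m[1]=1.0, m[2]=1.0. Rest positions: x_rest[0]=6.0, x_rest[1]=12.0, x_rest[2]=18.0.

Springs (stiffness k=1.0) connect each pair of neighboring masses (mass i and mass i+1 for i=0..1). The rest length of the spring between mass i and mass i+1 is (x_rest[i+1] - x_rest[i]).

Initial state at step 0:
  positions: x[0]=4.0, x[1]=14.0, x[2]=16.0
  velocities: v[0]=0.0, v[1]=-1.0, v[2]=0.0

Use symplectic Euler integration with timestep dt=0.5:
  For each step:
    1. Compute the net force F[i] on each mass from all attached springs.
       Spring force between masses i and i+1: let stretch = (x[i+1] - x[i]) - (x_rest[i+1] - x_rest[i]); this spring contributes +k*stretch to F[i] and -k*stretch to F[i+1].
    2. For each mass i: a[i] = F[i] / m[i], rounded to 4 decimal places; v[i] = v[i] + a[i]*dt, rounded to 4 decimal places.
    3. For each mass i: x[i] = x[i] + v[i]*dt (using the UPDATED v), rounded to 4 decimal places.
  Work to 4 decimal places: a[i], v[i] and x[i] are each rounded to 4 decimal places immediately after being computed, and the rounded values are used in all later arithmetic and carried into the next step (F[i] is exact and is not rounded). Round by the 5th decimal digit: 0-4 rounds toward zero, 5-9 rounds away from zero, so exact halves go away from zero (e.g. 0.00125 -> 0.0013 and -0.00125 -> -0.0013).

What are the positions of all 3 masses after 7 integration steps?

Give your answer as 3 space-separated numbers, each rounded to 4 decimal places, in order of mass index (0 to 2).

Answer: 3.8284 13.1438 13.6998

Derivation:
Step 0: x=[4.0000 14.0000 16.0000] v=[0.0000 -1.0000 0.0000]
Step 1: x=[4.5000 11.5000 17.0000] v=[1.0000 -5.0000 2.0000]
Step 2: x=[5.1250 8.6250 18.1250] v=[1.2500 -5.7500 2.2500]
Step 3: x=[5.4375 7.2500 18.3750] v=[0.6250 -2.7500 0.5000]
Step 4: x=[5.2266 8.2032 17.3438] v=[-0.4219 1.9063 -2.0625]
Step 5: x=[4.6377 10.6974 15.5274] v=[-1.1778 4.9883 -3.6328]
Step 6: x=[4.0563 12.8842 14.0035] v=[-1.1629 4.3735 -3.0478]
Step 7: x=[3.8284 13.1438 13.6998] v=[-0.4559 0.5192 -0.6075]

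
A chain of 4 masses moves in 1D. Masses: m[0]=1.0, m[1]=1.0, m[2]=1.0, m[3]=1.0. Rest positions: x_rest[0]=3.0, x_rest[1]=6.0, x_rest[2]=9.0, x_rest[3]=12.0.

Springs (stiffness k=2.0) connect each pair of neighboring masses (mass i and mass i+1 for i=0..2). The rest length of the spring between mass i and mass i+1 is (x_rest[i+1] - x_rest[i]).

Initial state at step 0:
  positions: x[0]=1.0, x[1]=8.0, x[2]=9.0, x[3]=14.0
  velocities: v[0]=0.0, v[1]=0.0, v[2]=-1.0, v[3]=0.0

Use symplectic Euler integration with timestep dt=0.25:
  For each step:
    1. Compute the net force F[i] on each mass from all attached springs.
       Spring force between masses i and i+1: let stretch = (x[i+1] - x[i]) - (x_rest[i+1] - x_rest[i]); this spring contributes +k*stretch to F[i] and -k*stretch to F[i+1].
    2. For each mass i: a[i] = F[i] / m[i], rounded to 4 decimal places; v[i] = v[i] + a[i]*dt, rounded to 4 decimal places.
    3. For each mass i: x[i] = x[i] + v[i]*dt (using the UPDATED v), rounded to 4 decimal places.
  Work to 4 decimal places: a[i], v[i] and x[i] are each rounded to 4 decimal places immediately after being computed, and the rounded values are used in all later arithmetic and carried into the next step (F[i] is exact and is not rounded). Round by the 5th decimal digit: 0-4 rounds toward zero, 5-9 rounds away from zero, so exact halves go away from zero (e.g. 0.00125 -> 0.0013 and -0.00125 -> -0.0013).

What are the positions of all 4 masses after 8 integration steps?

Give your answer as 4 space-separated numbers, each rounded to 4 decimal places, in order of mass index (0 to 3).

Answer: 3.6660 7.5248 7.2597 11.5500

Derivation:
Step 0: x=[1.0000 8.0000 9.0000 14.0000] v=[0.0000 0.0000 -1.0000 0.0000]
Step 1: x=[1.5000 7.2500 9.2500 13.7500] v=[2.0000 -3.0000 1.0000 -1.0000]
Step 2: x=[2.3438 6.0313 9.8125 13.3125] v=[3.3750 -4.8750 2.2500 -1.7500]
Step 3: x=[3.2735 4.8243 10.3399 12.8125] v=[3.7188 -4.8282 2.1094 -2.0000]
Step 4: x=[4.0221 4.1129 10.4869 12.3784] v=[2.9942 -2.8458 0.5879 -1.7363]
Step 5: x=[4.4070 4.1869 10.0736 12.0829] v=[1.5396 0.2958 -1.6534 -1.1821]
Step 6: x=[4.3894 5.0242 9.1756 11.9112] v=[-0.0705 3.3492 -3.5921 -0.6868]
Step 7: x=[4.0761 6.3011 8.1006 11.7726] v=[-1.2531 5.1075 -4.3000 -0.5546]
Step 8: x=[3.6660 7.5248 7.2597 11.5500] v=[-1.6406 4.8948 -3.3638 -0.8906]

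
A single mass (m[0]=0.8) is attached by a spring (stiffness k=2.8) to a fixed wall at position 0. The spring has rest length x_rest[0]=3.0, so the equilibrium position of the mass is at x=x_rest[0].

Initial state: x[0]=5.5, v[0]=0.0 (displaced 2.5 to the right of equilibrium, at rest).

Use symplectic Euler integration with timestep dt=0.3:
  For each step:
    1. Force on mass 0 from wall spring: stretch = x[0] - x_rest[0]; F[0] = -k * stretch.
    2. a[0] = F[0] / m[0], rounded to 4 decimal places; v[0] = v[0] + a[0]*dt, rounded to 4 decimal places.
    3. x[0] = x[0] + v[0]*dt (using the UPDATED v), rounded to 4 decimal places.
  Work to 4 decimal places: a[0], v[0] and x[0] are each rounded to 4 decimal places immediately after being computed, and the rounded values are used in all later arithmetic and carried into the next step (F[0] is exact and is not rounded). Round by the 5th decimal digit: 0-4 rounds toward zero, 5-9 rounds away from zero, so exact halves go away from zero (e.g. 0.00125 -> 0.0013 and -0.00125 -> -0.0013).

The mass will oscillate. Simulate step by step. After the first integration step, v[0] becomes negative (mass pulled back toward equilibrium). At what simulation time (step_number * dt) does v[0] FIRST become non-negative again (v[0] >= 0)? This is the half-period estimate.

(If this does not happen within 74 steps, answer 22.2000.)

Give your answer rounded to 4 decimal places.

Step 0: x=[5.5000] v=[0.0000]
Step 1: x=[4.7125] v=[-2.6250]
Step 2: x=[3.3856] v=[-4.4231]
Step 3: x=[1.9372] v=[-4.8280]
Step 4: x=[0.8236] v=[-3.7121]
Step 5: x=[0.3955] v=[-1.4269]
Step 6: x=[0.7878] v=[1.3078]
First v>=0 after going negative at step 6, time=1.8000

Answer: 1.8000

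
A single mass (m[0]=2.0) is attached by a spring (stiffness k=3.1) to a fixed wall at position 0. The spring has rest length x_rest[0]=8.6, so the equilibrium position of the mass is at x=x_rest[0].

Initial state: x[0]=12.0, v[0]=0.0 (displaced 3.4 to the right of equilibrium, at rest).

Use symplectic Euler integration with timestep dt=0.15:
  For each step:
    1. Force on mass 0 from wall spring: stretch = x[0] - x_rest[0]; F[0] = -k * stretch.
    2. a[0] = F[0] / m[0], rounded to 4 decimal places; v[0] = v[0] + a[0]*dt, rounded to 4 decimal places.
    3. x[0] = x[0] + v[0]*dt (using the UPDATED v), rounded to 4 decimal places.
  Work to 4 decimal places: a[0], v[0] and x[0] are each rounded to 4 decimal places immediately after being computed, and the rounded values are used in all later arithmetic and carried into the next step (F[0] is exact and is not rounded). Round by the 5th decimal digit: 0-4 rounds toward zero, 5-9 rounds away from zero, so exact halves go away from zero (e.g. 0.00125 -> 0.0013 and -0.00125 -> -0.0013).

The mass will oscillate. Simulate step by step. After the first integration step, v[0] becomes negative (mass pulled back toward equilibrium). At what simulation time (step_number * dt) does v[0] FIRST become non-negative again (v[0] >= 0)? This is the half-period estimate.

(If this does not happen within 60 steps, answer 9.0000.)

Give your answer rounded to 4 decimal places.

Answer: 2.5500

Derivation:
Step 0: x=[12.0000] v=[0.0000]
Step 1: x=[11.8814] v=[-0.7905]
Step 2: x=[11.6484] v=[-1.5534]
Step 3: x=[11.3091] v=[-2.2622]
Step 4: x=[10.8753] v=[-2.8921]
Step 5: x=[10.3621] v=[-3.4211]
Step 6: x=[9.7875] v=[-3.8308]
Step 7: x=[9.1715] v=[-4.1069]
Step 8: x=[8.5355] v=[-4.2398]
Step 9: x=[7.9018] v=[-4.2248]
Step 10: x=[7.2924] v=[-4.0625]
Step 11: x=[6.7286] v=[-3.7585]
Step 12: x=[6.2301] v=[-3.3234]
Step 13: x=[5.8142] v=[-2.7724]
Step 14: x=[5.4955] v=[-2.1247]
Step 15: x=[5.2851] v=[-1.4029]
Step 16: x=[5.1903] v=[-0.6322]
Step 17: x=[5.2144] v=[0.1606]
First v>=0 after going negative at step 17, time=2.5500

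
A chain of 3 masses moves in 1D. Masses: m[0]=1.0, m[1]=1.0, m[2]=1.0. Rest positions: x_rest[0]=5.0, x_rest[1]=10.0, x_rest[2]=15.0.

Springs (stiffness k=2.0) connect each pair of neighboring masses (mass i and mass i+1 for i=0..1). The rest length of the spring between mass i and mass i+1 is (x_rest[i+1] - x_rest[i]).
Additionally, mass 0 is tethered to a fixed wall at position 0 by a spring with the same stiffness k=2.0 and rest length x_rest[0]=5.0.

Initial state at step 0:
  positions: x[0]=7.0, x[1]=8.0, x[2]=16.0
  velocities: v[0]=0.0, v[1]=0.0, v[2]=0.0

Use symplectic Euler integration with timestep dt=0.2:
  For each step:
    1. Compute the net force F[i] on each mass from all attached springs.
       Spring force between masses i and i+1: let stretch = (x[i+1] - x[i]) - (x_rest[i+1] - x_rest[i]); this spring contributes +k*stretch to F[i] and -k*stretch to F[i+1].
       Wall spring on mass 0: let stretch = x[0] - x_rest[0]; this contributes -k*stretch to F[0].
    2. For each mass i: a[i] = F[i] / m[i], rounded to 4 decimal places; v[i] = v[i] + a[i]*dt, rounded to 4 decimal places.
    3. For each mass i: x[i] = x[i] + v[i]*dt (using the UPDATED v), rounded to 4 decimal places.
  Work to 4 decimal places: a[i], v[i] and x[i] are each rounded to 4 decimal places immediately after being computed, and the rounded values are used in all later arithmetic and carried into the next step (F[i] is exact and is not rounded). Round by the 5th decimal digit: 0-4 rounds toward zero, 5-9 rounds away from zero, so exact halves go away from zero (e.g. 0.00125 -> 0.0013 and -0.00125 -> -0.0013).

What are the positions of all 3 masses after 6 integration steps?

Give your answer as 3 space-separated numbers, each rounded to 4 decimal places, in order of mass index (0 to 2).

Answer: 3.1492 12.2597 14.2073

Derivation:
Step 0: x=[7.0000 8.0000 16.0000] v=[0.0000 0.0000 0.0000]
Step 1: x=[6.5200 8.5600 15.7600] v=[-2.4000 2.8000 -1.2000]
Step 2: x=[5.6816 9.5328 15.3440] v=[-4.1920 4.8640 -2.0800]
Step 3: x=[4.6968 10.6624 14.8631] v=[-4.9242 5.6480 -2.4045]
Step 4: x=[3.8135 11.6508 14.4461] v=[-4.4167 4.9420 -2.0848]
Step 5: x=[3.2521 12.2358 14.2055] v=[-2.8072 2.9252 -1.2029]
Step 6: x=[3.1492 12.2597 14.2073] v=[-0.5146 0.1196 0.0092]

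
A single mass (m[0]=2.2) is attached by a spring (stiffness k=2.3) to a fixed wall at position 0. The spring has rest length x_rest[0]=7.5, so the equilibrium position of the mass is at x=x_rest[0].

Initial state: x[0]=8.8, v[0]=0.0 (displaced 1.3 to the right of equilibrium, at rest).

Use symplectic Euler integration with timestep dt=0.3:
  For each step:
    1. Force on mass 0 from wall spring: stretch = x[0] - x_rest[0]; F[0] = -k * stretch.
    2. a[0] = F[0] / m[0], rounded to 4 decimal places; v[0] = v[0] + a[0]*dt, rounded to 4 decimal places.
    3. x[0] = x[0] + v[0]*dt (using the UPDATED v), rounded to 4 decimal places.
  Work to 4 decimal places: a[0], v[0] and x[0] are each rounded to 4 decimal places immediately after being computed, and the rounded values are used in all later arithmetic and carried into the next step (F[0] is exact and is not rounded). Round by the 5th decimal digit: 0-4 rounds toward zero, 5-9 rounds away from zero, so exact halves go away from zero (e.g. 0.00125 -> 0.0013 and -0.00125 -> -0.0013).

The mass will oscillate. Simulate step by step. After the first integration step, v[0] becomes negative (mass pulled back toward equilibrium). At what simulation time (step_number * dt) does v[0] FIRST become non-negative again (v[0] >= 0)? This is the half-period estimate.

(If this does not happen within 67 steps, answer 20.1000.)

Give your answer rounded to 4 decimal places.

Answer: 3.3000

Derivation:
Step 0: x=[8.8000] v=[0.0000]
Step 1: x=[8.6777] v=[-0.4077]
Step 2: x=[8.4446] v=[-0.7771]
Step 3: x=[8.1226] v=[-1.0734]
Step 4: x=[7.7420] v=[-1.2687]
Step 5: x=[7.3386] v=[-1.3446]
Step 6: x=[6.9504] v=[-1.2940]
Step 7: x=[6.6139] v=[-1.1216]
Step 8: x=[6.3608] v=[-0.8437]
Step 9: x=[6.2149] v=[-0.4864]
Step 10: x=[6.1899] v=[-0.0834]
Step 11: x=[6.2882] v=[0.3275]
First v>=0 after going negative at step 11, time=3.3000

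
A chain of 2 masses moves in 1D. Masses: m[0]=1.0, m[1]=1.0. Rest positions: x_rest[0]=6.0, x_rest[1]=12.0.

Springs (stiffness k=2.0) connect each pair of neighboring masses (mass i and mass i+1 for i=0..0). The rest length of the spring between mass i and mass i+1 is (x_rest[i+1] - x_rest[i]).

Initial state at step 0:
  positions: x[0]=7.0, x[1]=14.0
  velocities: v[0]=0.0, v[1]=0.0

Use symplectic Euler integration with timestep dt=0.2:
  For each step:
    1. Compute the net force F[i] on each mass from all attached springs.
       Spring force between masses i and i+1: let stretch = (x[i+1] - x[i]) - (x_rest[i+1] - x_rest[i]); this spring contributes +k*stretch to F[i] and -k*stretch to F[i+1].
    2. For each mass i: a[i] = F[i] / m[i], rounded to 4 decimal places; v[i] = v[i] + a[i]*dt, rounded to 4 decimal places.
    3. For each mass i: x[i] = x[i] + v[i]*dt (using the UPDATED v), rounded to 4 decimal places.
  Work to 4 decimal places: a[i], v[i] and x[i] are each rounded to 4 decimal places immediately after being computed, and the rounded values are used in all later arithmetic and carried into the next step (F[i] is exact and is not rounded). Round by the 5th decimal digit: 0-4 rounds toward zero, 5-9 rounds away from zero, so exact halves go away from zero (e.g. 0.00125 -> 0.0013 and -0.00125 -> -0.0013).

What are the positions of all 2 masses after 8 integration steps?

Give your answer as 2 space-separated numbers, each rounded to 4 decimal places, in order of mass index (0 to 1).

Step 0: x=[7.0000 14.0000] v=[0.0000 0.0000]
Step 1: x=[7.0800 13.9200] v=[0.4000 -0.4000]
Step 2: x=[7.2272 13.7728] v=[0.7360 -0.7360]
Step 3: x=[7.4180 13.5820] v=[0.9542 -0.9542]
Step 4: x=[7.6220 13.3780] v=[1.0198 -1.0198]
Step 5: x=[7.8064 13.1936] v=[0.9222 -0.9222]
Step 6: x=[7.9418 13.0582] v=[0.6771 -0.6771]
Step 7: x=[8.0065 12.9935] v=[0.3237 -0.3237]
Step 8: x=[7.9902 13.0098] v=[-0.0815 0.0815]

Answer: 7.9902 13.0098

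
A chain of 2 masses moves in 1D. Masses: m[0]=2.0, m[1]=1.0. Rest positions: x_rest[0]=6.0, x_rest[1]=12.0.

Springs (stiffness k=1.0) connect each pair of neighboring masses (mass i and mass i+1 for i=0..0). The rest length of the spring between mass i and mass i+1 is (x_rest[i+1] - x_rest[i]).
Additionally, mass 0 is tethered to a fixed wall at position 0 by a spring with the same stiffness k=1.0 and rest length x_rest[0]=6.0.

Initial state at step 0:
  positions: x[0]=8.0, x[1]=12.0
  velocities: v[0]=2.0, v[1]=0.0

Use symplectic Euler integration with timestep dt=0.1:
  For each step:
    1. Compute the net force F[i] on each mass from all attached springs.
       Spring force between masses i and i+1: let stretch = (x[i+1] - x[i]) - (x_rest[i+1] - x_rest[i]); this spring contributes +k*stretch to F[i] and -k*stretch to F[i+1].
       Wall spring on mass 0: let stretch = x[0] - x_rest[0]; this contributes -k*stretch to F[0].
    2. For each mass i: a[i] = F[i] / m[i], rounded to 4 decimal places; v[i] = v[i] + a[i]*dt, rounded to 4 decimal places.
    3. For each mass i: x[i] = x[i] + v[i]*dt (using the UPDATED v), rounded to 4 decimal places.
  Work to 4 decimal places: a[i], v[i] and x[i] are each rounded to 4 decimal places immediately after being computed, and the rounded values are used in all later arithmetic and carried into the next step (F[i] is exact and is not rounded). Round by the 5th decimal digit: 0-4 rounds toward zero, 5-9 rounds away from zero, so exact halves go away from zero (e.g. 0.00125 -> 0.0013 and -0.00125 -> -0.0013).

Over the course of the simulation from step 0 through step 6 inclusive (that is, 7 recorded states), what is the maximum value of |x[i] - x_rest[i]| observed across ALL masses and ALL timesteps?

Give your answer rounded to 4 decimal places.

Answer: 2.7323

Derivation:
Step 0: x=[8.0000 12.0000] v=[2.0000 0.0000]
Step 1: x=[8.1800 12.0200] v=[1.8000 0.2000]
Step 2: x=[8.3383 12.0616] v=[1.5830 0.4160]
Step 3: x=[8.4735 12.1260] v=[1.3523 0.6437]
Step 4: x=[8.5846 12.2139] v=[1.1113 0.8785]
Step 5: x=[8.6710 12.3255] v=[0.8635 1.1156]
Step 6: x=[8.7323 12.4605] v=[0.6127 1.3502]
Max displacement = 2.7323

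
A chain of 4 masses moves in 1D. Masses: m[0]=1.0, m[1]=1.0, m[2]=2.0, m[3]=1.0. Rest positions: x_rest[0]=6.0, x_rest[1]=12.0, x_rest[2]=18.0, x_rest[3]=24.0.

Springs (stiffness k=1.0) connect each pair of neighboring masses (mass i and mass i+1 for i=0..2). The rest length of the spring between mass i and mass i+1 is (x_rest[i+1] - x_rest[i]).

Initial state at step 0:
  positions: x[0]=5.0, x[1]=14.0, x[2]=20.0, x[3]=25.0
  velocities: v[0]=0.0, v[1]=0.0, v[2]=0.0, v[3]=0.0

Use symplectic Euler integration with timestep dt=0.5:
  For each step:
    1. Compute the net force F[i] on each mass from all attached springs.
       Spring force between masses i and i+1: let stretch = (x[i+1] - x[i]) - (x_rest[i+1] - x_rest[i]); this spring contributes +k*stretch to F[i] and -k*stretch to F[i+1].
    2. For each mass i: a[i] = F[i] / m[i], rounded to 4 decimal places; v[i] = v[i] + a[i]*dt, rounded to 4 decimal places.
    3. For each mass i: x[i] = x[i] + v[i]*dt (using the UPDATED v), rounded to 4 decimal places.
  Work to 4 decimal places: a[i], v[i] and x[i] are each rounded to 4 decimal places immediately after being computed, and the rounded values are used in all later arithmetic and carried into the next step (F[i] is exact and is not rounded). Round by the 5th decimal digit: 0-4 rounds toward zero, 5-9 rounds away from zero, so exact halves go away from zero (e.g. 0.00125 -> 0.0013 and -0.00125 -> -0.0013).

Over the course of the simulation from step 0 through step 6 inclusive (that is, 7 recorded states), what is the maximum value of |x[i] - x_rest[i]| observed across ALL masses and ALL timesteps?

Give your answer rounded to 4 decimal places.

Answer: 2.3126

Derivation:
Step 0: x=[5.0000 14.0000 20.0000 25.0000] v=[0.0000 0.0000 0.0000 0.0000]
Step 1: x=[5.7500 13.2500 19.8750 25.2500] v=[1.5000 -1.5000 -0.2500 0.5000]
Step 2: x=[6.8750 12.2813 19.5938 25.6563] v=[2.2500 -1.9375 -0.5625 0.8125]
Step 3: x=[7.8516 11.7891 19.1563 26.0470] v=[1.9532 -0.9844 -0.8750 0.7813]
Step 4: x=[8.3126 12.1544 18.6592 26.2150] v=[0.9220 0.7305 -0.9942 0.3360]
Step 5: x=[8.2341 13.1854 18.2935 25.9941] v=[-0.1571 2.0620 -0.7315 -0.4419]
Step 6: x=[7.8934 14.2556 18.2518 25.3480] v=[-0.6815 2.1404 -0.0834 -1.2922]
Max displacement = 2.3126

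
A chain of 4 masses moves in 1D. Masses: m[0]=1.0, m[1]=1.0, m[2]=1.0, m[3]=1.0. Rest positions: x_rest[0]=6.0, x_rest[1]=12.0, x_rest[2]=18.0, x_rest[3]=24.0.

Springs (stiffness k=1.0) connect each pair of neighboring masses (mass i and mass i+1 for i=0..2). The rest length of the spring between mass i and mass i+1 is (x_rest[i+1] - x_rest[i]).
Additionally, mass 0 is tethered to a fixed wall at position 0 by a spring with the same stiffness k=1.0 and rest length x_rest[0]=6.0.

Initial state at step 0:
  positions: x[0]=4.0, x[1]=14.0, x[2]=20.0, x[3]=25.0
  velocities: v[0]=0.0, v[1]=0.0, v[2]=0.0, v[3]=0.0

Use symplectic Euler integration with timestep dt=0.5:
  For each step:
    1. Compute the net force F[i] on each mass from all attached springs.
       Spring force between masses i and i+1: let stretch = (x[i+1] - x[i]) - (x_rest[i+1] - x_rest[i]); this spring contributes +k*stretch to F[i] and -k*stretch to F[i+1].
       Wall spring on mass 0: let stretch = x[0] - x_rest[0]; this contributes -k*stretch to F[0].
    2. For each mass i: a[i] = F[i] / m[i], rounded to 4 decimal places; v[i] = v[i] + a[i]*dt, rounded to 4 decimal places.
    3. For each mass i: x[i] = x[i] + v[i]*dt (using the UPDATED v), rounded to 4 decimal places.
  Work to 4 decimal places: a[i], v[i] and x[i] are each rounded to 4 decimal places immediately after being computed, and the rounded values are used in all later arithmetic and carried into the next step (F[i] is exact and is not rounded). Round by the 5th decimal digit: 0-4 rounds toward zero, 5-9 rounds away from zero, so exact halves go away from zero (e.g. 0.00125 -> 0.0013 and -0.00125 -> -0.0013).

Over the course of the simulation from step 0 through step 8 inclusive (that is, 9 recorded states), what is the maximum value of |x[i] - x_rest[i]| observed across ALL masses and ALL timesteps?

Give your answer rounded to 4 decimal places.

Answer: 2.7032

Derivation:
Step 0: x=[4.0000 14.0000 20.0000 25.0000] v=[0.0000 0.0000 0.0000 0.0000]
Step 1: x=[5.5000 13.0000 19.7500 25.2500] v=[3.0000 -2.0000 -0.5000 0.5000]
Step 2: x=[7.5000 11.8125 19.1875 25.6250] v=[4.0000 -2.3750 -1.1250 0.7500]
Step 3: x=[8.7032 11.3906 18.3906 25.8907] v=[2.4063 -0.8438 -1.5938 0.5313]
Step 4: x=[8.4024 12.0469 17.7187 25.7813] v=[-0.6016 1.3125 -1.3438 -0.2188]
Step 5: x=[6.9121 13.2100 17.6445 25.1563] v=[-2.9806 2.3262 -0.1484 -1.2501]
Step 6: x=[5.2683 13.9073 18.3397 24.1533] v=[-3.2877 1.3945 1.3903 -2.0060]
Step 7: x=[4.4671 13.5529 19.3802 23.1969] v=[-1.6024 -0.7088 2.0809 -1.9128]
Step 8: x=[4.8206 12.3839 19.9180 22.7863] v=[0.7070 -2.3381 1.0756 -0.8212]
Max displacement = 2.7032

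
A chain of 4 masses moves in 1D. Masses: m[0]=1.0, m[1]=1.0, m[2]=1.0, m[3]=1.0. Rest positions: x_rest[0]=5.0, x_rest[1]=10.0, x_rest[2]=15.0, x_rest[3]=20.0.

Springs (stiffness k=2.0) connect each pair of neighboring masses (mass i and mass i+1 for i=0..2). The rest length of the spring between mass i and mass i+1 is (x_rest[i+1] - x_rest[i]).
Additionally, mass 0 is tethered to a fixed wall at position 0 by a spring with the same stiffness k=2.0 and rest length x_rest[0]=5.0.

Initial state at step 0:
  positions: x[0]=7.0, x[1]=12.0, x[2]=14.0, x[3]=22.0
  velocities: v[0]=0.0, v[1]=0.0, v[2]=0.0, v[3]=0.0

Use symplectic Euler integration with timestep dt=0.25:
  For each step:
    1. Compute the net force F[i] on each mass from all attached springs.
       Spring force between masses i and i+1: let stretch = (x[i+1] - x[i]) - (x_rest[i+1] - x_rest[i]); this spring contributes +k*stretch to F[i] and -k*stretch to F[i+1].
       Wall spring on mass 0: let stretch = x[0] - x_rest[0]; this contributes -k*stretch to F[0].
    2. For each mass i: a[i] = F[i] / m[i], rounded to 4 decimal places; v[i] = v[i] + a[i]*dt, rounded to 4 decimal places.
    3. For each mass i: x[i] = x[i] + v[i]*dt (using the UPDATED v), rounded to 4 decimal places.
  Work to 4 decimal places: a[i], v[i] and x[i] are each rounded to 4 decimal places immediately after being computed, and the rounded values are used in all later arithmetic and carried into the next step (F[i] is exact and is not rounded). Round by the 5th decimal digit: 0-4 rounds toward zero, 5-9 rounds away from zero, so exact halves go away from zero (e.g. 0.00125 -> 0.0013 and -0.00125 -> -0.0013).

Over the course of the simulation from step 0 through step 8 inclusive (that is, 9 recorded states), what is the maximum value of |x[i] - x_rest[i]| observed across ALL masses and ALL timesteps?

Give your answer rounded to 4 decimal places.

Answer: 3.0491

Derivation:
Step 0: x=[7.0000 12.0000 14.0000 22.0000] v=[0.0000 0.0000 0.0000 0.0000]
Step 1: x=[6.7500 11.6250 14.7500 21.6250] v=[-1.0000 -1.5000 3.0000 -1.5000]
Step 2: x=[6.2656 11.0313 15.9688 21.0156] v=[-1.9375 -2.3750 4.8750 -2.4375]
Step 3: x=[5.5937 10.4590 17.2012 20.4004] v=[-2.6875 -2.2891 4.9297 -2.4609]
Step 4: x=[4.8308 10.1213 17.9908 20.0103] v=[-3.0517 -1.3507 3.1582 -1.5605]
Step 5: x=[4.1253 10.1060 18.0491 19.9927] v=[-2.8219 -0.0612 0.2332 -0.0703]
Step 6: x=[3.6518 10.3360 17.3575 20.3572] v=[-1.8942 0.9200 -2.7666 1.4579]
Step 7: x=[3.5573 10.6082 16.1631 20.9717] v=[-0.3780 1.0887 -4.7775 2.4581]
Step 8: x=[3.8995 10.6934 14.8754 21.6102] v=[1.3688 0.3407 -5.1507 2.5538]
Max displacement = 3.0491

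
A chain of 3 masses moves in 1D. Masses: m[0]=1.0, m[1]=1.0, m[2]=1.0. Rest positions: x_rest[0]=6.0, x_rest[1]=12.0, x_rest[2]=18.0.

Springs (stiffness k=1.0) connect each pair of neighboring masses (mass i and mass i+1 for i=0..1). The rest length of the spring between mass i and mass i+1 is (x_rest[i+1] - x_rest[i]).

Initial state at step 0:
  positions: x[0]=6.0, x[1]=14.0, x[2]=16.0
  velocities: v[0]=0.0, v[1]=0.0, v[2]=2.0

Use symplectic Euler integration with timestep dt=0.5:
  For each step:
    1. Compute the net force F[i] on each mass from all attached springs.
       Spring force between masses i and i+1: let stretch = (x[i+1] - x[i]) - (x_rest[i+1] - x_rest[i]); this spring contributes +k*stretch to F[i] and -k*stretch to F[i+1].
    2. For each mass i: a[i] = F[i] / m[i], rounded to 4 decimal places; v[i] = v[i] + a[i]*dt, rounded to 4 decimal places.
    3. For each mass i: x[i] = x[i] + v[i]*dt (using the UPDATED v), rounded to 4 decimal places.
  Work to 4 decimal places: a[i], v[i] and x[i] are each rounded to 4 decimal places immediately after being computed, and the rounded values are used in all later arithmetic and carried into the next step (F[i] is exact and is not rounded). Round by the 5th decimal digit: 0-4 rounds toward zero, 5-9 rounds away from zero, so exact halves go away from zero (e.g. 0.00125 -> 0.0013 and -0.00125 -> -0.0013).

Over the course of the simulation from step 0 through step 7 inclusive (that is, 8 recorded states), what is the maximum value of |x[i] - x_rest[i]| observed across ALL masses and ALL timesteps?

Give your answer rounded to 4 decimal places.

Answer: 4.3522

Derivation:
Step 0: x=[6.0000 14.0000 16.0000] v=[0.0000 0.0000 2.0000]
Step 1: x=[6.5000 12.5000 18.0000] v=[1.0000 -3.0000 4.0000]
Step 2: x=[7.0000 10.8750 20.1250] v=[1.0000 -3.2500 4.2500]
Step 3: x=[6.9688 10.5938 21.4375] v=[-0.0625 -0.5625 2.6250]
Step 4: x=[6.3438 12.1173 21.5391] v=[-1.2500 3.0469 0.2032]
Step 5: x=[5.6622 14.5529 20.7853] v=[-1.3633 4.8711 -1.5077]
Step 6: x=[5.7033 16.3239 19.9734] v=[0.0821 3.5420 -1.6239]
Step 7: x=[6.8995 16.3522 19.7491] v=[2.3924 0.0565 -0.4487]
Max displacement = 4.3522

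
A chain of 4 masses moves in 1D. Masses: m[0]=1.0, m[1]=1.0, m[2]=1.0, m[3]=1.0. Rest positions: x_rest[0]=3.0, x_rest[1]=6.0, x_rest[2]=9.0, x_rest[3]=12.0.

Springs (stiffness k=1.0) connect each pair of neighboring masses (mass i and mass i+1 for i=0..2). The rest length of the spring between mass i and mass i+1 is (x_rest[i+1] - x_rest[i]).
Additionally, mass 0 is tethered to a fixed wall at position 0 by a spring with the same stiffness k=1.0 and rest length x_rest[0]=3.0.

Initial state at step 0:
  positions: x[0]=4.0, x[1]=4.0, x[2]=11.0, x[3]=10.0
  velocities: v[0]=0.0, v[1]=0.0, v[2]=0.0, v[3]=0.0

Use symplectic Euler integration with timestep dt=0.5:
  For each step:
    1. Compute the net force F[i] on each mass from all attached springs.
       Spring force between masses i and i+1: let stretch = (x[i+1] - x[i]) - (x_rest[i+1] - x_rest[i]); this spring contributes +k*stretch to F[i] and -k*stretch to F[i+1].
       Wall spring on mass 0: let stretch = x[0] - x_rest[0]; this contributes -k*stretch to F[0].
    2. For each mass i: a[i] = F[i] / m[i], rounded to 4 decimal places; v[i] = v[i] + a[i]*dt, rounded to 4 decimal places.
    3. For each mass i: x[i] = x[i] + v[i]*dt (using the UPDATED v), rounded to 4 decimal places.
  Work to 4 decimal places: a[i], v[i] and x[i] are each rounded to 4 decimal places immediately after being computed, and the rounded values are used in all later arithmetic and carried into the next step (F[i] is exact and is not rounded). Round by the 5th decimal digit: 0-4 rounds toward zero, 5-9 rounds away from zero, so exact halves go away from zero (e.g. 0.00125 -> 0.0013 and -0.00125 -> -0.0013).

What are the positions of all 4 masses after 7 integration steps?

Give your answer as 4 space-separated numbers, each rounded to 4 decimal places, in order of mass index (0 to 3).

Answer: 2.8911 4.6091 10.4844 11.3232

Derivation:
Step 0: x=[4.0000 4.0000 11.0000 10.0000] v=[0.0000 0.0000 0.0000 0.0000]
Step 1: x=[3.0000 5.7500 9.0000 11.0000] v=[-2.0000 3.5000 -4.0000 2.0000]
Step 2: x=[1.9375 7.6250 6.6875 12.2500] v=[-2.1250 3.7500 -4.6250 2.5000]
Step 3: x=[1.8125 7.8438 6.0000 12.8594] v=[-0.2500 0.4375 -1.3750 1.2188]
Step 4: x=[2.7422 6.0938 7.4883 12.5040] v=[1.8594 -3.5001 2.9766 -0.7109]
Step 5: x=[3.8243 3.8545 9.8819 11.6446] v=[2.1641 -4.4787 4.7872 -1.7188]
Step 6: x=[3.9579 3.1145 11.2094 11.0945] v=[0.2671 -1.4801 2.6549 -1.1002]
Step 7: x=[2.8911 4.6091 10.4844 11.3232] v=[-2.1336 2.9891 -1.4500 0.4573]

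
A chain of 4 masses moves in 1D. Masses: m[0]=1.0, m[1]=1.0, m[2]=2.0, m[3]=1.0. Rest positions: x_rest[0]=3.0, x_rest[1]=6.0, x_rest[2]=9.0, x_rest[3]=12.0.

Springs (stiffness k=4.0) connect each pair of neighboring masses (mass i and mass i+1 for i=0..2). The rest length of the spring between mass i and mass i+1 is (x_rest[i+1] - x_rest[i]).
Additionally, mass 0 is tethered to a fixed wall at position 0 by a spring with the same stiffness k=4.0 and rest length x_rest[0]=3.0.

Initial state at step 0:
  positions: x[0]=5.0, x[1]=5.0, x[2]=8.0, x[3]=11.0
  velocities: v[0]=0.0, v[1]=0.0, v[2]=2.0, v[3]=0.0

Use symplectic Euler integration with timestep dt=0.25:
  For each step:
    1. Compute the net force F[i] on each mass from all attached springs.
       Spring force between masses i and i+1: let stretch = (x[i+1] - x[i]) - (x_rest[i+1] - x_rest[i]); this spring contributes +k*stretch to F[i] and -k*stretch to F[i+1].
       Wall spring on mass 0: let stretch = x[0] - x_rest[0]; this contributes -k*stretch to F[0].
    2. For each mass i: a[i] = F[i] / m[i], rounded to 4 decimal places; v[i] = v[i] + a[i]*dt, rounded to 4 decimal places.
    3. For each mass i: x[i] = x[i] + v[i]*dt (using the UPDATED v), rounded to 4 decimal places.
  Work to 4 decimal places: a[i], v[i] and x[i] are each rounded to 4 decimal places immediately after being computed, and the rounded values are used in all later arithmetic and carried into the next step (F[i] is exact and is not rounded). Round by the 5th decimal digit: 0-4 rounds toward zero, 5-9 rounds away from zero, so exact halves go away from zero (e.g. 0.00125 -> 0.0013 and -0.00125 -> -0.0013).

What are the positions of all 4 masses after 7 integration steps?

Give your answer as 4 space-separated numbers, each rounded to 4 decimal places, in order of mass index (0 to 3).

Answer: 4.4604 5.2651 9.9266 14.3715

Derivation:
Step 0: x=[5.0000 5.0000 8.0000 11.0000] v=[0.0000 0.0000 2.0000 0.0000]
Step 1: x=[3.7500 5.7500 8.5000 11.0000] v=[-5.0000 3.0000 2.0000 0.0000]
Step 2: x=[2.0625 6.6875 8.9688 11.1250] v=[-6.7500 3.7500 1.8750 0.5000]
Step 3: x=[1.0156 7.0391 9.4219 11.4610] v=[-4.1875 1.4063 1.8125 1.3438]
Step 4: x=[1.2207 6.4805 9.8321 12.0372] v=[0.8204 -2.2344 1.6407 2.3047]
Step 5: x=[2.4356 5.4449 10.0990 12.8121] v=[4.8595 -4.1426 1.0675 3.0996]
Step 6: x=[3.7939 4.8205 10.1233 13.6587] v=[5.4332 -2.4978 0.0970 3.3865]
Step 7: x=[4.4604 5.2651 9.9266 14.3715] v=[2.6659 1.7784 -0.7867 2.8511]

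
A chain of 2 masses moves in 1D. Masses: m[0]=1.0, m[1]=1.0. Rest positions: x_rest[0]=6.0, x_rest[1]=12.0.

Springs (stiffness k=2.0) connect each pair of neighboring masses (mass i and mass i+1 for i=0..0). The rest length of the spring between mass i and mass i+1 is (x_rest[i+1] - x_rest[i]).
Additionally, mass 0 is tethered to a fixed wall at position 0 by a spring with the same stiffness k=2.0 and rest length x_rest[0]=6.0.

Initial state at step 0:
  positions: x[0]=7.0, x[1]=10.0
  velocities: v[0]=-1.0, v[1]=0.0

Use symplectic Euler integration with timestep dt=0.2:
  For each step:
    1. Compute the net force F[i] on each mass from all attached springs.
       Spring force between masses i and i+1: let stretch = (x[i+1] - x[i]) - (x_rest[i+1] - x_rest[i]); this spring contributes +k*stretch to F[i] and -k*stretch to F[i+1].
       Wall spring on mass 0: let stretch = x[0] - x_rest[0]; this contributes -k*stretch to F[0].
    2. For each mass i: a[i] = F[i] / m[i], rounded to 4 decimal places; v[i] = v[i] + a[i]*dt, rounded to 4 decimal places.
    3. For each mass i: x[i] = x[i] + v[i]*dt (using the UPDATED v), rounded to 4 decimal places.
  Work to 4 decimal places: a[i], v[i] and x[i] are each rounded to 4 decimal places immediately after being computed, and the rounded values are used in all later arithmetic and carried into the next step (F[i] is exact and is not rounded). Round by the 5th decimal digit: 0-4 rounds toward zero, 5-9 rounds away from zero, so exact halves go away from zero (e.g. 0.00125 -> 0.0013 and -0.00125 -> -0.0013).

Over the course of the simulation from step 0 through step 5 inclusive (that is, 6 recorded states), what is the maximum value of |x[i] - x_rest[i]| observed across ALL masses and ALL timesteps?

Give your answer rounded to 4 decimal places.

Step 0: x=[7.0000 10.0000] v=[-1.0000 0.0000]
Step 1: x=[6.4800 10.2400] v=[-2.6000 1.2000]
Step 2: x=[5.7424 10.6592] v=[-3.6880 2.0960]
Step 3: x=[4.9388 11.1651] v=[-4.0182 2.5293]
Step 4: x=[4.2382 11.6529] v=[-3.5032 2.4388]
Step 5: x=[3.7917 12.0275] v=[-2.2326 1.8729]
Max displacement = 2.2083

Answer: 2.2083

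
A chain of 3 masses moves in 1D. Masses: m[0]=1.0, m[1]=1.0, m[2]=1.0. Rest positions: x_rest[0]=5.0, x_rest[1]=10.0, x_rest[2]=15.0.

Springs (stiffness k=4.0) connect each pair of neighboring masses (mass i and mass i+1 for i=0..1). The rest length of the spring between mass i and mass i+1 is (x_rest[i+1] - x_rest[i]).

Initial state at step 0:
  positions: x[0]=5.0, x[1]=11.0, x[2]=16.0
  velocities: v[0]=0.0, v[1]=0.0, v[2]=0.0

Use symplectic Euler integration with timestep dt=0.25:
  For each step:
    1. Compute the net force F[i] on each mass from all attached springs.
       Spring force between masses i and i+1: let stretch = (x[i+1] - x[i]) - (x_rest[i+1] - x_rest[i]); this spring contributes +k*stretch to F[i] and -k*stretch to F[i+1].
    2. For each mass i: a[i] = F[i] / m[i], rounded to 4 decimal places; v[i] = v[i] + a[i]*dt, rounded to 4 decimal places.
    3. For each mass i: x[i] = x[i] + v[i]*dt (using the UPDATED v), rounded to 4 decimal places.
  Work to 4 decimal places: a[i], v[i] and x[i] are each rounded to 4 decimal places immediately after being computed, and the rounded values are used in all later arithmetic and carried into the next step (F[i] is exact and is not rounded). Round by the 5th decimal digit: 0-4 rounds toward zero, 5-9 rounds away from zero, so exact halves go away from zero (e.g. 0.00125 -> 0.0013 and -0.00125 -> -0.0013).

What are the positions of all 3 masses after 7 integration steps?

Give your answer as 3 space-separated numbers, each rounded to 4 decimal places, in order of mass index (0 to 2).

Step 0: x=[5.0000 11.0000 16.0000] v=[0.0000 0.0000 0.0000]
Step 1: x=[5.2500 10.7500 16.0000] v=[1.0000 -1.0000 0.0000]
Step 2: x=[5.6250 10.4375 15.9375] v=[1.5000 -1.2500 -0.2500]
Step 3: x=[5.9531 10.2969 15.7500] v=[1.3125 -0.5625 -0.7500]
Step 4: x=[6.1172 10.4336 15.4492] v=[0.6563 0.5468 -1.2031]
Step 5: x=[6.1104 10.7451 15.1445] v=[-0.0273 1.2460 -1.2187]
Step 6: x=[6.0123 10.9978 14.9900] v=[-0.3926 1.0107 -0.6181]
Step 7: x=[5.9105 11.0022 15.0874] v=[-0.4071 0.0174 0.3897]

Answer: 5.9105 11.0022 15.0874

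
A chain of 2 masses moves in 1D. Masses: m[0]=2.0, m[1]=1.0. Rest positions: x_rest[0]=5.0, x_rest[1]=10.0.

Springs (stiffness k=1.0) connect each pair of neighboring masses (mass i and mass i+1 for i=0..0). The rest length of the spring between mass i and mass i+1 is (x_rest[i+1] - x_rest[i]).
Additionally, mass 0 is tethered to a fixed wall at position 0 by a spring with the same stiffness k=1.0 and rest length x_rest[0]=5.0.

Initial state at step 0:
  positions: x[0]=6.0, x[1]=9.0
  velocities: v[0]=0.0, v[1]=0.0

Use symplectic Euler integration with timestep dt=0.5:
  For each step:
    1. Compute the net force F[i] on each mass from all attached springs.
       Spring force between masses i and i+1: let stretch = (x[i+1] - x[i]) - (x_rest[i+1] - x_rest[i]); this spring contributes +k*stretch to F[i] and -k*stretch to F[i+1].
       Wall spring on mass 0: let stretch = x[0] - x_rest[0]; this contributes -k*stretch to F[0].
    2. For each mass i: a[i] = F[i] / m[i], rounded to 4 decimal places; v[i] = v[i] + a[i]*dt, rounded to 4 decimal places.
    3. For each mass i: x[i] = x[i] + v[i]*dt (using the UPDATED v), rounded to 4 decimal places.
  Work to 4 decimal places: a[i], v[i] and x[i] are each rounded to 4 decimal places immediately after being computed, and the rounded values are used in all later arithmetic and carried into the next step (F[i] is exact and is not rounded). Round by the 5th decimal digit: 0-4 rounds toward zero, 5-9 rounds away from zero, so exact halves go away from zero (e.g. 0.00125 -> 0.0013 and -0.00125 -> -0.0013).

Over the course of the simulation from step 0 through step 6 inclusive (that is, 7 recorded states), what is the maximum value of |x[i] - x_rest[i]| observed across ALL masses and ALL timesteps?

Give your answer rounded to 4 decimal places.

Answer: 1.3351

Derivation:
Step 0: x=[6.0000 9.0000] v=[0.0000 0.0000]
Step 1: x=[5.6250 9.5000] v=[-0.7500 1.0000]
Step 2: x=[5.0313 10.2813] v=[-1.1875 1.5625]
Step 3: x=[4.4649 11.0001] v=[-1.1328 1.4375]
Step 4: x=[4.1573 11.3351] v=[-0.6152 0.6699]
Step 5: x=[4.2273 11.1256] v=[0.1400 -0.4190]
Step 6: x=[4.6312 10.4415] v=[0.8078 -1.3682]
Max displacement = 1.3351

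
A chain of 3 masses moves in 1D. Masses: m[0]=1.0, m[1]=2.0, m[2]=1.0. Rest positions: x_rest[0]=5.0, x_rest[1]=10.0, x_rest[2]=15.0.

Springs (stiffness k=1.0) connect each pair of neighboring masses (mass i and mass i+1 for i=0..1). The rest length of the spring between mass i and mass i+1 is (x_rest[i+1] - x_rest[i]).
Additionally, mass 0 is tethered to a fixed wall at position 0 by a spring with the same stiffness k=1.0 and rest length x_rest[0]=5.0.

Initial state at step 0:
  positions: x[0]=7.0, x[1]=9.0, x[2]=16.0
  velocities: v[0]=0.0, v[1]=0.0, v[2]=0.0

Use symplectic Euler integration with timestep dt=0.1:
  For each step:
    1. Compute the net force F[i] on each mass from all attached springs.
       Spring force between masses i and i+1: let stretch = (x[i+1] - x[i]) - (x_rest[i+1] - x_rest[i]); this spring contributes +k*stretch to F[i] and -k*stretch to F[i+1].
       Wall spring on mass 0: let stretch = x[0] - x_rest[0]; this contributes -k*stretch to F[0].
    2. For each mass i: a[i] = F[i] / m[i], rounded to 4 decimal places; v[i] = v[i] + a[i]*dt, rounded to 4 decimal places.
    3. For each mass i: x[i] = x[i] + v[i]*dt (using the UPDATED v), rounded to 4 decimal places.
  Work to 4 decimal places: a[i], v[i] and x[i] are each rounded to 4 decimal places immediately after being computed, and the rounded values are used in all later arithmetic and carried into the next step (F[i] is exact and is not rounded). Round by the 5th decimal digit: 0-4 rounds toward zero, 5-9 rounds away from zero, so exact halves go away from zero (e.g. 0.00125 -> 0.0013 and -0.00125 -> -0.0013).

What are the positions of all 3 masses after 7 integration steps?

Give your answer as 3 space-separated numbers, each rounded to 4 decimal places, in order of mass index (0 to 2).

Step 0: x=[7.0000 9.0000 16.0000] v=[0.0000 0.0000 0.0000]
Step 1: x=[6.9500 9.0250 15.9800] v=[-0.5000 0.2500 -0.2000]
Step 2: x=[6.8513 9.0744 15.9405] v=[-0.9875 0.4940 -0.3955]
Step 3: x=[6.7063 9.1470 15.8823] v=[-1.4503 0.7262 -0.5821]
Step 4: x=[6.5186 9.2411 15.8067] v=[-1.8769 0.9409 -0.7556]
Step 5: x=[6.2930 9.3544 15.7155] v=[-2.2565 1.1331 -0.9122]
Step 6: x=[6.0350 9.4842 15.6107] v=[-2.5797 1.2981 -1.0483]
Step 7: x=[5.7512 9.6274 15.4946] v=[-2.8383 1.4320 -1.1610]

Answer: 5.7512 9.6274 15.4946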